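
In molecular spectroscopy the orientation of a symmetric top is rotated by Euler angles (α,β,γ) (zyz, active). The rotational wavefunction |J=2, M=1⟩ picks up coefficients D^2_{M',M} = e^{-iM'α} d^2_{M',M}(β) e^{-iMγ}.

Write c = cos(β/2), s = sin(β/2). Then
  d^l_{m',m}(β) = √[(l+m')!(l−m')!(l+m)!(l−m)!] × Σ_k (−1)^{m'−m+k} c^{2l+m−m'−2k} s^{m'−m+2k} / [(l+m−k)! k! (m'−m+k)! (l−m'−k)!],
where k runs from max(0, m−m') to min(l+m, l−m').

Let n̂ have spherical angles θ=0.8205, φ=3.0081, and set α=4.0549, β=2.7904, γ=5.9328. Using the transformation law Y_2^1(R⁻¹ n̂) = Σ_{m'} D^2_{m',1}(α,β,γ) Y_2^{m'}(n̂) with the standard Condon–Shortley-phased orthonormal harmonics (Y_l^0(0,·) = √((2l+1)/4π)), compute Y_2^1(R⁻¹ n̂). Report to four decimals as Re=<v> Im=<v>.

Need the full column D^2_{m',1} for m'=−2..2 at α=4.0549, β=2.7904, γ=5.9328.
cos(β/2)=0.174695, sin(β/2)=0.984623
d^2_{-2,1}: single k=3 term ⇒ +0.333519;  D = -0.190023+0.274092i
d^2_{-1,1}: k∈[2..3] ⇒ +0.088761 -0.939894 = -0.851133;  D = +0.257297+0.811311i
d^2_{0,1}: k∈[1..2] ⇒ +0.012858 -0.408476 = -0.395617;  D = -0.371580-0.135799i
d^2_{1,1}: k∈[0..1] ⇒ +0.000931 -0.088761 = -0.087830;  D = +0.074278-0.046871i
d^2_{2,1}: single k=0 term ⇒ -0.010499;  D = -0.000991+0.010452i
Y_2^{m'}(θ=0.8205,φ=3.0081) and Σ D·Y over m':
  (-0.1900+0.2741i)·(+0.1994+0.0545i)  (+0.2573+0.8113i)·(-0.3819-0.0513i)  (-0.3716-0.1358i)·(+0.1245+0.0000i)  (+0.0743-0.0469i)·(+0.3819-0.0513i)  (-0.0010+0.0105i)·(+0.1994-0.0545i)
Y_2^1(R⁻¹ n̂) = -0.129412-0.315229i

Re=-0.1294 Im=-0.3152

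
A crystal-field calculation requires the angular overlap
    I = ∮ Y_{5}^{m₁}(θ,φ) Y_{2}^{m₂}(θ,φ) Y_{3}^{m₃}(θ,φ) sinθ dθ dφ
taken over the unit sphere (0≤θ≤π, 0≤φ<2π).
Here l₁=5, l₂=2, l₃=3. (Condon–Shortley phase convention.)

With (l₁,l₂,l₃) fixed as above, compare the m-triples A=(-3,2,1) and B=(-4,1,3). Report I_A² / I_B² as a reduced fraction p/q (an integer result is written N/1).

l's match ⇒ only the (l;m) 3-j factors differ between A and B.
A: triangle coeff Δ(5,2,3) = 1/2310; Σ_t [4,4]: t=4:+1/1152 = 1/1152; (3j)²=1/33 [(5 2 3; -3 2 1)], sign=+1
B: triangle coeff Δ(5,2,3) = 1/2310; Σ_t [3,3]: t=3:−1/4320 = -1/4320; (3j)²=2/55 [(5 2 3; -4 1 3)], sign=-1
I_A²/I_B² = (1/33)/(2/55) = 5/6

5/6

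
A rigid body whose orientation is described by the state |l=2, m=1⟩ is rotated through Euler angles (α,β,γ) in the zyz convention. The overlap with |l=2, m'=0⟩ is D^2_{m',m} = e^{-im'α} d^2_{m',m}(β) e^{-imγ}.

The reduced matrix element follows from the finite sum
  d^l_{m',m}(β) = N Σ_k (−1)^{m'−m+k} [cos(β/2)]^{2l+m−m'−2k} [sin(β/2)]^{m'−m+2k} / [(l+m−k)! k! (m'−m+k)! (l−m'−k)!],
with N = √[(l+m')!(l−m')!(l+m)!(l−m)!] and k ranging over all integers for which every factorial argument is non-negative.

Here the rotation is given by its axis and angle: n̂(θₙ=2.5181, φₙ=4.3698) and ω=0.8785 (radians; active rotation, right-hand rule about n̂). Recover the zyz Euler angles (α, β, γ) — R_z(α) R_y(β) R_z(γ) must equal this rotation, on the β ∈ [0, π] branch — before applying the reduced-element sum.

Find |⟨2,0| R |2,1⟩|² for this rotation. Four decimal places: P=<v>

P=0.2668

Axis–angle → zyz. n̂ = (sinθₙcosφₙ, sinθₙsinφₙ, cosθₙ) = (-0.196139, -0.549944, -0.811844), ω = 0.8785.
R = I cosω + sinω [n̂]ₓ + (1−cosω) n̂n̂ᵀ gives
  R = [+0.652221, +0.663957, -0.365743; -0.585929, +0.747697, +0.312469; +0.480931, +0.010501, +0.876695]
β = atan2(√(R₁₃²+R₂₃²), R₃₃) = 0.501847; α = atan2(R₂₃, R₁₃) mod 2π = 2.434584; γ = atan2(R₃₂, −R₃₁) mod 2π = 3.119762
D^2_{0,1}(2.4346,0.5018,3.1198) = e^{-i·0·2.4346}·d^2_{0,1}(0.5018)·e^{-i·1·3.1198}. Compute d first:
With c≡cos(β/2)=0.968683 and s≡sin(β/2)=0.248299, N=[2·2·6·1]^{1/2}=4.898979
k: max(0,(1)−(0))=1 … min(2+(1),2−(0))=2
  k=1: (−1)^0·4.8990/(2)·0.9687^3·0.2483^1 = +0.552836
  k=2: (−1)^1·4.8990/(2)·0.9687^1·0.2483^3 = -0.036323
d^2_{0,1}(0.5018) = +0.552836 -0.036323 = +0.516513
|D^2_{0,1}|² = |d^2_{0,1}(β)|² = (+0.516513)² = 0.266785 (the z-rotation phases have unit modulus)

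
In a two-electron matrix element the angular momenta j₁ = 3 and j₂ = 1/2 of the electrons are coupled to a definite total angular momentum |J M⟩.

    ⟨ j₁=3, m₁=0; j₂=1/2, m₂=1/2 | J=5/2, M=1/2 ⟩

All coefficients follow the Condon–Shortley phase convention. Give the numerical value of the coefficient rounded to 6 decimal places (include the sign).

-0.654654

j₁+j₂−J=1  J+j₁−j₂=5  J−j₁+j₂=0  j₁+j₂+J+1=7
(j₁±m₁, j₂±m₂, J±M) = (3,3,1,0,3,2)
P² = 432/7
sum k=1..1:
  [1] −1/12 = -1/12
S = -1/12
C² = P²·S² = 3/7 ; C = -0.654654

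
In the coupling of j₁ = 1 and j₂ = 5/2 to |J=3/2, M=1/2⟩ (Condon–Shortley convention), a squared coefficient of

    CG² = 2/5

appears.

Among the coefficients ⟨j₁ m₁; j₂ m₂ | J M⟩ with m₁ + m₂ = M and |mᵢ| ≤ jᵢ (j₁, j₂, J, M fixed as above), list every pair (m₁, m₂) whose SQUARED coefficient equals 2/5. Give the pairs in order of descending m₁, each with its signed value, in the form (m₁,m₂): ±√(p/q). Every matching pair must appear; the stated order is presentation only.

(0,1/2): −√(2/5); (-1,3/2): +√(2/5)

Admissible pairs with m₁+m₂ = M = 1/2: (-1,3/2), (0,1/2), (1,-1/2)
  (m₁,m₂)=(1,-1/2): CG² = 1/5, CG = +√(1/5)
  (m₁,m₂)=(0,1/2): CG² = 2/5, CG = −√(2/5)   ← matches the target
  (m₁,m₂)=(-1,3/2): CG² = 2/5, CG = +√(2/5)   ← matches the target
Pairs with CG² = 2/5: (0,1/2): −√(2/5); (-1,3/2): +√(2/5)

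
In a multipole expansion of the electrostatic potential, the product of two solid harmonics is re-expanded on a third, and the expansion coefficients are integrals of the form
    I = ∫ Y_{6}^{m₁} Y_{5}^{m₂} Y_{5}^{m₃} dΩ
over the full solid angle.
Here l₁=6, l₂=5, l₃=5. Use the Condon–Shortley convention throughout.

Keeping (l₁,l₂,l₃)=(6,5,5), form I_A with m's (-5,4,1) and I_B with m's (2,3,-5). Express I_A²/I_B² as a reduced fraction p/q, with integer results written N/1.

Shared (l₁,l₂,l₃)=(6,5,5): N and (l;000)² cancel in I_A²/I_B².
A: Δ = 6!·6!·4!/17! = 1/28588560; Racah Σ t=5..6: t=5:−1/2073600 t=6:+1/518400 = 1/691200; ⇒ 3j(6 5 5; -5 4 1)² = 81/4420, sgn +1
B: Δ = 6!·6!·4!/17! = 1/28588560; Racah Σ t=4..4: t=4:+1/829440 = 1/829440; ⇒ 3j(6 5 5; 2 3 -5)² = 35/2431, sgn +1
I_A²/I_B² = (81/4420)/(35/2431) = 891/700

891/700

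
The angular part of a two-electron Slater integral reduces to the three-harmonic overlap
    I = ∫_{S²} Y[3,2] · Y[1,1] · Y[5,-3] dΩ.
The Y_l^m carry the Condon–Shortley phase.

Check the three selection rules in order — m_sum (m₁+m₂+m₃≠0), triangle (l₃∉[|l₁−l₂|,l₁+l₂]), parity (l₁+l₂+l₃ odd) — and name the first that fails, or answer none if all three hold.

triangle

azimuthal sum: 2 + 1 − 3 = 0  ✓
l₃ must lie in [2,4]; have l₃=5  ✗
L = 3 + 1 + 5 = 9 (odd)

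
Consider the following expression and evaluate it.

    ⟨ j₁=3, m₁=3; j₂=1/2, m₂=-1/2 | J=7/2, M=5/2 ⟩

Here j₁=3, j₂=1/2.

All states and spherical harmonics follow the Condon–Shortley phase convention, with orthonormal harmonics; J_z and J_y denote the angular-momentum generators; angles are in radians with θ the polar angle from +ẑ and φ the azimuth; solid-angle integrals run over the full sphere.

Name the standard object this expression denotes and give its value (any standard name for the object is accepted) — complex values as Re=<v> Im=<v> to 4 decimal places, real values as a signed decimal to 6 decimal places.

This is a Clebsch–Gordan (vector-coupling) coefficient.
j₁+j₂−J=0  J+j₁−j₂=6  J−j₁+j₂=1  j₁+j₂+J+1=8
(j₁±m₁, j₂±m₂, J±M) = (6,0,0,1,6,1)
P² = 518400/7
sum k=0..0:
  [0] +1/720 = 1/720
S = 1/720
C² = P²·S² = 1/7 ; C = +0.377964

Clebsch–Gordan coefficient, +√(1/7) ≈ +0.377964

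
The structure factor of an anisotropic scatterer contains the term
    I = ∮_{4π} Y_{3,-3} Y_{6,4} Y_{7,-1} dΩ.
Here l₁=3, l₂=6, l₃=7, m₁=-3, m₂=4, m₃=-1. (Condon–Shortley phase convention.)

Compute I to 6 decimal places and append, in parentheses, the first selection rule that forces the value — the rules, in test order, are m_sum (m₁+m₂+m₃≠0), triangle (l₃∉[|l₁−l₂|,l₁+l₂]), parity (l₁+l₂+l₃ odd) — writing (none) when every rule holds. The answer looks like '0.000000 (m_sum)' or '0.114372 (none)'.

m-sum 0 ✓  L=16 even ✓  3≤7≤9 ✓
Π(2lᵢ+1) = 7×13×15 = 1365
triangle coeff Δ(3,6,7) = 1/2042040
Σ_t [0,2]: t=0:+1/207360 t=1:−1/57600 t=2:+1/207360 = -1/129600
(3j)²=168/12155 [(3 6 7; 0 0 0)], sign=+1
Σ_t [2,2]: t=2:+1/3870720 = 1/3870720
(3j)²=675/136136 [(3 6 7; -3 4 -1)], sign=+1
⇒ 4πI² = 42525/454597
I = (+1)√(42525/454597/(4π)) = 0.08627877
No selection rule forces the value: the integral is nonzero (none).

0.086279 (none)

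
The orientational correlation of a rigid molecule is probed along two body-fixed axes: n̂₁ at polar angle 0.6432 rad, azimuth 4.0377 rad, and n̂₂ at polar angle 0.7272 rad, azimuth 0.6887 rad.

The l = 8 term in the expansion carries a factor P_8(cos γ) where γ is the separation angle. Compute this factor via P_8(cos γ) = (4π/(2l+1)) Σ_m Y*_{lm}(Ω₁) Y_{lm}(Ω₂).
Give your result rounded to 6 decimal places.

Expand P_8 via completeness: Σ_{m} conj(Y_{8,m}) at Ω₁ times Y_{8,m} at Ω₂ —
  m=-8: Y*=+0.005460+0.006682i  Y=+0.014065+0.013737i  product -0.000015+0.000169i
  m=-7: Y*=-0.046050+0.000480i  Y=+0.009571+0.087853i  product -0.000483-0.004041i
  m=-6: Y*=+0.092931-0.118694i  Y=-0.131277+0.200289i  product +0.011573+0.034195i
  m=-5: Y*=+0.076628+0.324559i  Y=-0.404446+0.125956i  product -0.071872-0.121615i
  m=-4: Y*=-0.435071-0.206332i  Y=-0.412033-0.167825i  product +0.144636+0.158032i
  m=-3: Y*=+0.317390-0.154599i  Y=-0.057983-0.107332i  product -0.034997-0.025102i
  m=-2: Y*=+0.024430-0.108525i  Y=-0.062069+0.316930i  product +0.032879+0.014479i
  m=-1: Y*=+0.258458+0.323106i  Y=-0.225414+0.185551i  product -0.118213-0.024876i
  m=+0: Y*=-0.020429-0.000000i  Y=+0.241103+0.000000i  product -0.004925-0.000000i
  m=+1: Y*=-0.258458+0.323106i  Y=+0.225414+0.185551i  product -0.118213+0.024876i
  m=+2: Y*=+0.024430+0.108525i  Y=-0.062069-0.316930i  product +0.032879-0.014479i
  m=+3: Y*=-0.317390-0.154599i  Y=+0.057983-0.107332i  product -0.034997+0.025102i
  m=+4: Y*=-0.435071+0.206332i  Y=-0.412033+0.167825i  product +0.144636-0.158032i
  m=+5: Y*=-0.076628+0.324559i  Y=+0.404446+0.125956i  product -0.071872+0.121615i
  m=+6: Y*=+0.092931+0.118694i  Y=-0.131277-0.200289i  product +0.011573-0.034195i
  m=+7: Y*=+0.046050+0.000480i  Y=-0.009571+0.087853i  product -0.000483+0.004041i
  m=+8: Y*=+0.005460-0.006682i  Y=+0.014065-0.013737i  product -0.000015-0.000169i
Accumulated sum -0.077908+0.000000i; after 4π/(2l+1) scaling, -0.057590+0.000000i ⇒ P_8 = -0.057590

-0.057590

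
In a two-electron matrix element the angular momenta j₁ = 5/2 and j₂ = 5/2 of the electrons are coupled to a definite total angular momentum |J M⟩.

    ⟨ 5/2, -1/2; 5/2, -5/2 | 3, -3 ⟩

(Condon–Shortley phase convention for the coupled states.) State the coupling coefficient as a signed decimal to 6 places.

+√(5/18) = +0.527046

triangle: 2!·3!·3!/9! = 72/362880
(j±m)!: 2!·3!·0!·5!·0!·6! = 1036800
prefactor² = (2J+1)·Δ·N² = 1440
  k=0: +1/(0!·2!·3!·0!·0!·3!) = 1/72
Σ = 1/72  ⇒  CG² = 1440·(1/72)² = 5/18
CG = +√(5/18) = +0.527046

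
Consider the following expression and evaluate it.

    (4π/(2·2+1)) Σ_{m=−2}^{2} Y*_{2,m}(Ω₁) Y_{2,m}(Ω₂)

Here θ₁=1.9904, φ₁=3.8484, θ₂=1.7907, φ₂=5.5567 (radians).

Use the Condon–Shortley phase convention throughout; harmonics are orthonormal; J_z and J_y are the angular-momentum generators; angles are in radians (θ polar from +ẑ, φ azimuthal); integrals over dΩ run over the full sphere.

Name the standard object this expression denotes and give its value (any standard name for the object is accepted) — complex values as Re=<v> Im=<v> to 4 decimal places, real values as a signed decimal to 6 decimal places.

Legendre polynomial (addition theorem), -0.498337

This sum is the spherical-harmonic addition theorem: it equals the Legendre polynomial P_l(cos γ) of the angle γ between the two directions.
Term-by-term m-sum for l=2 (normalisation 4π/5 = 2.513274):
  m=-2: Y*=0.05043 + 0.31819j  Y=0.04325 + 0.36534j  product -0.11407 + 0.03219j
  m=-1: Y*=0.21857 + 0.18666j  Y=-0.12294 - 0.10924j  product -0.00648 - 0.04683j
  m=+0: Y*=-0.15835 + 0.00000j  Y=-0.27037 + 0.00000j  product 0.04281 + 0.00000j
  m=+1: Y*=-0.21857 + 0.18666j  Y=0.12294 - 0.10924j  product -0.00648 + 0.04683j
  m=+2: Y*=0.05043 - 0.31819j  Y=0.04325 - 0.36534j  product -0.11407 - 0.03219j
Total Σ_m = -0.19828 + 0.00000j. Multiply by 2.513274: -0.49834 + 0.00000j. P_2(cos γ) = -0.498337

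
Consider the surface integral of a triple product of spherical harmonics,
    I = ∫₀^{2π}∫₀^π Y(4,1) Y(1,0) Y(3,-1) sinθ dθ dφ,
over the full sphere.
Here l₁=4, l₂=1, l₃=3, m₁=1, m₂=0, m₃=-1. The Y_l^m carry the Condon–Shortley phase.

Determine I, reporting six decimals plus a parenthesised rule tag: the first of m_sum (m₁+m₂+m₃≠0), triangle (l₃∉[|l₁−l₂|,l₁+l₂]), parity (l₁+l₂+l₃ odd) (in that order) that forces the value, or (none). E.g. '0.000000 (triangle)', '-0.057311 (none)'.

m-sum 0 ✓  L=8 even ✓  3≤3≤5 ✓
Π(2lᵢ+1) = 9×3×7 = 189
triangle coeff Δ(4,1,3) = 1/252
Σ_t [1,1]: t=1:−1/36 = -1/36
(3j)²=4/63 [(4 1 3; 0 0 0)], sign=+1
Σ_t [1,1]: t=1:−1/48 = -1/48
(3j)²=5/84 [(4 1 3; 1 0 -1)], sign=-1
⇒ 4πI² = 5/7
I = (-1)√(5/7/(4π)) = -0.23841361
No selection rule forces the value: the integral is nonzero (none).

-0.238414 (none)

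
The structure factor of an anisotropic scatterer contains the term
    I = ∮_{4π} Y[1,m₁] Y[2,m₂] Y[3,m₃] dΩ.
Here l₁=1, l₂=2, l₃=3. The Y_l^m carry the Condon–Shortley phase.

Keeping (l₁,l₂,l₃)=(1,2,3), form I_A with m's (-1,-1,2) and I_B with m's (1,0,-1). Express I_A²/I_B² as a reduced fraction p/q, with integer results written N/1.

Shared (l₁,l₂,l₃)=(1,2,3): N and (l;000)² cancel in I_A²/I_B².
A: Δ = 0!·2!·4!/7! = 1/105; Racah Σ t=0..0: t=0:+1/12 = 1/12; ⇒ 3j(1 2 3; -1 -1 2)² = 2/21, sgn -1
B: Δ = 0!·2!·4!/7! = 1/105; Racah Σ t=0..0: t=0:+1/8 = 1/8; ⇒ 3j(1 2 3; 1 0 -1)² = 2/35, sgn +1
I_A²/I_B² = (2/21)/(2/35) = 5/3

5/3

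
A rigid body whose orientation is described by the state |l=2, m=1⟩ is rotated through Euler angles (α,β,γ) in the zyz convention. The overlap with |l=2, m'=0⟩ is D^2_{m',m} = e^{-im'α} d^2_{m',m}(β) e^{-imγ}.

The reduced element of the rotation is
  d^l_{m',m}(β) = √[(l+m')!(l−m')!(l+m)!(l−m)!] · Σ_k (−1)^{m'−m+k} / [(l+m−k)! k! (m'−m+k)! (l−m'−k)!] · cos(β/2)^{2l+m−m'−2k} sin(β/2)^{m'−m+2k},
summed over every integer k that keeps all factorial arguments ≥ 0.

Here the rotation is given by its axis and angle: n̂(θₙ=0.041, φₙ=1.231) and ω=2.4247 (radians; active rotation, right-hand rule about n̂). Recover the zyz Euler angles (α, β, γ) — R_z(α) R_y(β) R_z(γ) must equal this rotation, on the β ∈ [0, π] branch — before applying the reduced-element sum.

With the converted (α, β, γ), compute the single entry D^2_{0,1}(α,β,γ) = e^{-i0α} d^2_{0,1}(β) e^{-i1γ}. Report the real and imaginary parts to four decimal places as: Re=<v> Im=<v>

Re=0.0018 Im=-0.0937

Axis–angle → zyz. n̂ = (sinθₙcosφₙ, sinθₙsinφₙ, cosθₙ) = (+0.013661, +0.038645, +0.999160), ω = 2.4247.
R = I cosω + sinω [n̂]ₓ + (1−cosω) n̂n̂ᵀ gives
  R = [-0.753524, -0.655567, +0.049331; +0.657419, -0.751232, +0.058744; -0.001452, +0.076697, +0.997053]
β = atan2(√(R₁₃²+R₂₃²), R₃₃) = 0.076786; α = atan2(R₂₃, R₁₃) mod 2π = 0.872277; γ = atan2(R₃₂, −R₃₁) mod 2π = 1.551870
D^2_{0,1}(0.8723,0.0768,1.5519) = e^{-i·0·0.8723}·d^2_{0,1}(0.0768)·e^{-i·1·1.5519}. Compute d first:
Half-angle: c=0.999263, s=0.038383. N=√(2·2·6·1)=4.898979
k: max(0,(1)−(0))=1 … min(2+(1),2−(0))=2
  k=1: (−1)^0·4.8990/(2)·0.9993^3·0.0384^1 = +0.093812
  k=2: (−1)^1·4.8990/(2)·0.9993^1·0.0384^3 = -0.000138
d^2_{0,1}(0.0768) = +0.093812 -0.000138 = +0.093674
D = (+1.000000+0.000000i)·(+0.093674)·(+0.018925-0.999821i) = +0.001773-0.093657i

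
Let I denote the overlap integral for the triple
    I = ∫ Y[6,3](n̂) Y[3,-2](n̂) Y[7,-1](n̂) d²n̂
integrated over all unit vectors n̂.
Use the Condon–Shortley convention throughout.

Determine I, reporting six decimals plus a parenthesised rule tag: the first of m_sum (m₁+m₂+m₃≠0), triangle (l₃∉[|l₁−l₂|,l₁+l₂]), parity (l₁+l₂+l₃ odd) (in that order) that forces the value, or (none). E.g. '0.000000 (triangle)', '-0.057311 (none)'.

0.167202 (none)

Checks pass: Σm=0; 16 even; l₃=7∈[3,9].
(2·6+1)(2·3+1)(2·7+1) = 1365
Δ: 2! 10! 4! / 17! → 1/2042040
sum: t=0:+1/207360 t=1:−1/57600 t=2:+1/207360 = -1/129600
3j²(6 3 7; 0 0 0) = Δ·Π!·Σ² = 168/12155  (sign +1)
sum: t=0:+1/362880 t=1:−1/1935360 = 13/5806080
3j²(6 3 7; 3 -2 -1) = Δ·Π!·Σ² = 195/10472  (sign +1)
combine: 4πI² = 1365·168/12155·195/10472 = 12285/34969
take √, sign +1: I = 0.16720184
No selection rule forces the value: the integral is nonzero (none).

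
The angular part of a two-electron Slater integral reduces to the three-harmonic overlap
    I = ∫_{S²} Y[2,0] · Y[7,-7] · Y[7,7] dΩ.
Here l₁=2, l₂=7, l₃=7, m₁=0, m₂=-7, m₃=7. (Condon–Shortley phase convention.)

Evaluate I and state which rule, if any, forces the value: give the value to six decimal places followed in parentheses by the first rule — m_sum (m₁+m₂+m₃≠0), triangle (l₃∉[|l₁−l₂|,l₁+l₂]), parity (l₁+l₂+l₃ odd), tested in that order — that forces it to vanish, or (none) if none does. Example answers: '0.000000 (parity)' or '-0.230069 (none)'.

0.259734 (none)

Checks pass: Σm=0; 16 even; l₃=7∈[5,9].
(2·2+1)(2·7+1)(2·7+1) = 1125
Δ: 2! 2! 12! / 17! → 1/185640
sum: t=0:+1/2419200 t=1:−1/518400 t=2:+1/2419200 = -1/907200
3j²(2 7 7; 0 0 0) = Δ·Π!·Σ² = 56/3315  (sign +1)
sum: t=0:+1/1916006400 = 1/1916006400
3j²(2 7 7; 0 -7 7) = Δ·Π!·Σ² = 91/2040  (sign +1)
combine: 4πI² = 1125·56/3315·91/2040 = 245/289
take √, sign +1: I = 0.25973423
No selection rule forces the value: the integral is nonzero (none).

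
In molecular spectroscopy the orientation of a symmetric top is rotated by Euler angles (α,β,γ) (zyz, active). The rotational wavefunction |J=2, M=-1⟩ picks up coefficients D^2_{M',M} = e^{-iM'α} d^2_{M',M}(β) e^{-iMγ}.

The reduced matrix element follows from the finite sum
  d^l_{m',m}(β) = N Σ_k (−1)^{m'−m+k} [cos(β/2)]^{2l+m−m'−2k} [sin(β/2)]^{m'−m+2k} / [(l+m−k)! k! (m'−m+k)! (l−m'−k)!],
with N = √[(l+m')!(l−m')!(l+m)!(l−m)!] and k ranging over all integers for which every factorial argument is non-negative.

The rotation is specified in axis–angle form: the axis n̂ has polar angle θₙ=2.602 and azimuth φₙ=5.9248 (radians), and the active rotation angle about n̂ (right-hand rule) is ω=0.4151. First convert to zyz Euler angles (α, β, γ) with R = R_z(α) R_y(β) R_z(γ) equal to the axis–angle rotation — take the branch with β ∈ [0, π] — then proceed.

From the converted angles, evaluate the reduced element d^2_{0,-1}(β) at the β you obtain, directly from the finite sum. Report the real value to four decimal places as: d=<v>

d=-0.2521

Axis–angle → zyz. n̂ = (sinθₙcosφₙ, sinθₙsinφₙ, cosθₙ) = (+0.481143, -0.180217, -0.857918), ω = 0.4151.
R = I cosω + sinω [n̂]ₓ + (1−cosω) n̂n̂ᵀ gives
  R = [+0.934736, +0.338619, -0.107733; -0.353346, +0.917834, -0.180906; +0.037623, +0.207166, +0.977582]
β = atan2(√(R₁₃²+R₂₃²), R₃₃) = 0.212142; α = atan2(R₂₃, R₁₃) mod 2π = 4.175269; γ = atan2(R₃₂, −R₃₁) mod 2π = 1.750447
d^2_{0,-1}(β=0.2121) via the finite sum:
c=cos(0.212142/2)=0.994380, s=sin(0.212142/2)=0.105872; N=√[2·2·1·6]=4.898979
The bounds max(0,m−m')=0 and min(l+m,l−m')=1 give 2 terms
  k=0: (−1)^1·4.8990/(2)·0.9944^3·0.1059^1 = -0.254985
  k=1: (−1)^2·4.8990/(2)·0.9944^1·0.1059^3 = +0.002891
d^2_{0,-1}(0.2121) = -0.254985 +0.002891 = -0.252095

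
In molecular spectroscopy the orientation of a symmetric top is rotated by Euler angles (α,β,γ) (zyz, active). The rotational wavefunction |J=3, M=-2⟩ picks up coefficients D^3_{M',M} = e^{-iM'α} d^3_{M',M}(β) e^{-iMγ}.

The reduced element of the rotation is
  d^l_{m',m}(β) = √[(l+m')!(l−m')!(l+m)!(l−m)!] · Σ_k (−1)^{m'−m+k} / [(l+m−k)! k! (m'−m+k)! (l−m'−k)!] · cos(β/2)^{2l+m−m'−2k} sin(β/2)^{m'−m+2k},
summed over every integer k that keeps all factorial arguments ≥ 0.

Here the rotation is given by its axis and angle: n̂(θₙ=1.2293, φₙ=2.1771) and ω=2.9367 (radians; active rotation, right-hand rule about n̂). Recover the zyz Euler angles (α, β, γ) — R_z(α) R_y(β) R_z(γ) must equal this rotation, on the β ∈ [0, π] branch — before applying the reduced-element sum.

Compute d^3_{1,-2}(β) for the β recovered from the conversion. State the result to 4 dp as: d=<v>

Axis–angle → zyz. n̂ = (sinθₙcosφₙ, sinθₙsinφₙ, cosθₙ) = (-0.536929, +0.774307, +0.334897), ω = 2.9367.
R = I cosω + sinω [n̂]ₓ + (1−cosω) n̂n̂ᵀ gives
  R = [-0.408528, -0.890938, -0.198329; -0.754660, +0.207479, +0.622447; -0.513413, +0.403958, -0.757116]
β = atan2(√(R₁₃²+R₂₃²), R₃₃) = 2.429684; α = atan2(R₂₃, R₁₃) mod 2π = 1.879253; γ = atan2(R₃₂, −R₃₁) mod 2π = 0.666646
d^3_{1,-2}(β=2.4297) via the finite sum:
Half-angle: c=0.348485, s=0.937314. N=√(24·2·1·120)=75.894664
Admissible k: 0..1 (factorial args all ≥0)
  k=0: (−1)^3·75.8947/(12)·0.3485^3·0.9373^3 = -0.220414
  k=1: (−1)^4·75.8947/(24)·0.3485^1·0.9373^5 = +0.797279
d^3_{1,-2}(2.4297) = -0.220414 +0.797279 = +0.576866

d=0.5769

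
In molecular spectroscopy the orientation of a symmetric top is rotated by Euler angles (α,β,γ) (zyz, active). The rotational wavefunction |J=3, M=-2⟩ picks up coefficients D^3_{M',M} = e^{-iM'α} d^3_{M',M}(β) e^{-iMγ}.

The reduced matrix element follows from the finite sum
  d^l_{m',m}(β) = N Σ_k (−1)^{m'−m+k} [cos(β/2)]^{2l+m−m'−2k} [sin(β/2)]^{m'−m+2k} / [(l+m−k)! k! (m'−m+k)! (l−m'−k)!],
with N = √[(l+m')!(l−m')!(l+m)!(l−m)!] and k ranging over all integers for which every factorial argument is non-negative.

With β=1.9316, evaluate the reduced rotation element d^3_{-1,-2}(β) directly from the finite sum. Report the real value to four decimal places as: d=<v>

d^3_{-1,-2}(β=1.9316) via the finite sum:
Half-angle: c=0.568759, s=0.822504. N=√(2·24·1·120)=75.894664
k∈{0,1} keeps every argument non-negative
  k=0: (−1)^1·75.8947/(24)·0.5688^5·0.8225^1 = -0.154803
  k=1: (−1)^2·75.8947/(12)·0.5688^3·0.8225^3 = +0.647484
d^3_{-1,-2}(1.9316) = -0.154803 +0.647484 = +0.492681

d=0.4927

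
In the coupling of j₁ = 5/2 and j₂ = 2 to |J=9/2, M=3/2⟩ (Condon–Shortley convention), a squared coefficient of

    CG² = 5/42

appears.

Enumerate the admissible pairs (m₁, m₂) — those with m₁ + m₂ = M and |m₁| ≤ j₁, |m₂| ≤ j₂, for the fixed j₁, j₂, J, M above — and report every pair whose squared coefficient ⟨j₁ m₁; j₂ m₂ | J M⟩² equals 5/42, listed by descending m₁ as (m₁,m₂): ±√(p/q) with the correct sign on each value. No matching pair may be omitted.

(-1/2,2): +√(5/42)

Admissible pairs with m₁+m₂ = M = 3/2: (-1/2,2), (1/2,1), (3/2,0), (5/2,-1)
  (m₁,m₂)=(5/2,-1): CG² = 1/21, CG = +√(1/21)
  (m₁,m₂)=(3/2,0): CG² = 5/14, CG = +√(5/14)
  (m₁,m₂)=(1/2,1): CG² = 10/21, CG = +√(10/21)
  (m₁,m₂)=(-1/2,2): CG² = 5/42, CG = +√(5/42)   ← matches the target
Pairs with CG² = 5/42: (-1/2,2): +√(5/42)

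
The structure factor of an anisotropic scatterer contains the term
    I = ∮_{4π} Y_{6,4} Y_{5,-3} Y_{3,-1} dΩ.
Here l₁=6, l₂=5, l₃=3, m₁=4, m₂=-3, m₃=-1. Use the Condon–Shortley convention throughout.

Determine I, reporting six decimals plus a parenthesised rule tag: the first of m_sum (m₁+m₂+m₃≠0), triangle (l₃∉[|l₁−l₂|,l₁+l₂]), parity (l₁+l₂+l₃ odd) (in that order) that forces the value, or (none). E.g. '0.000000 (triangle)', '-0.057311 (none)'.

Checks pass: Σm=0; 14 even; l₃=3∈[1,11].
(2·6+1)(2·5+1)(2·3+1) = 1001
Δ: 8! 4! 2! / 15! → 1/675675
sum: t=3:−1/8640 t=4:+1/2304 t=5:−1/8640 = 7/34560
3j²(6 5 3; 0 0 0) = Δ·Π!·Σ² = 7/429  (sign -1)
sum: t=0:+1/322560 t=1:−1/30240 t=2:+1/69120 = -1/64512
3j²(6 5 3; 4 -3 -1) = Δ·Π!·Σ² = 10/1001  (sign -1)
combine: 4πI² = 1001·7/429·10/1001 = 70/429
take √, sign +1: I = 0.11395029
No selection rule forces the value: the integral is nonzero (none).

0.113950 (none)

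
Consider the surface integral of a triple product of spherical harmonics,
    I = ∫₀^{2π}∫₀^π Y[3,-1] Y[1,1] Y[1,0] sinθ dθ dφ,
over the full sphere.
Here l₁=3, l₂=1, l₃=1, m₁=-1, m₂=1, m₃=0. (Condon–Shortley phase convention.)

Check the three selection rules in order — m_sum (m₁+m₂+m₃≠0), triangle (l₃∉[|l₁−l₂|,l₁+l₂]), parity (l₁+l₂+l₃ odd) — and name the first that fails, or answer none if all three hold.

triangle

Σmᵢ = 0  ✓
l₃∈[|l₁−l₂|,l₁+l₂]=[2,4] required, l₃=1 fails  ✗
Σlᵢ = 5 ⇒ odd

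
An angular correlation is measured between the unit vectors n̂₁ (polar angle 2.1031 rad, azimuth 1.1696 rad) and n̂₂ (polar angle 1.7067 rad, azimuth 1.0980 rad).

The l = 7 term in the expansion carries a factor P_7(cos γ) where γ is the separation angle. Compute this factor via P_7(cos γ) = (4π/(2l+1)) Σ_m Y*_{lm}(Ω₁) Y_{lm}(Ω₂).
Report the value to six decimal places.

Expand P_7 via completeness: Σ_{m} conj(Y_{7,m}) at Ω₁ times Y_{7,m} at Ω₂ —
  term(m=-7) = 0.07247 + 0.03970j   from Y*(Ω₁)=-0.05767 + 0.16662j, Y(Ω₂)=0.07835 - 0.46205j
  term(m=-6) = 0.08471 + 0.03881j   from Y*(Ω₁)=-0.28841 - 0.26041j, Y(Ω₂)=-0.22873 + 0.07196j
  term(m=-5) = -0.10224 - 0.03825j   from Y*(Ω₁)=0.37111 - 0.17254j, Y(Ω₂)=-0.18713 - 0.19006j
  term(m=-4) = -0.01816 - 0.00535j   from Y*(Ω₁)=0.00243 + 0.07150j, Y(Ω₂)=-0.08332 + 0.25110j
  term(m=-3) = -0.06167 - 0.01345j   from Y*(Ω₁)=0.29808 + 0.11466j, Y(Ω₂)=-0.19534 + 0.03000j
  term(m=-2) = -0.06084 - 0.00877j   from Y*(Ω₁)=-0.15758 + 0.16302j, Y(Ω₂)=0.15868 + 0.21983j
  term(m=-1) = -0.03978 - 0.00285j   from Y*(Ω₁)=0.09162 + 0.21599j, Y(Ω₂)=-0.07741 + 0.15134j
  term(m=+0) = -0.07072 + 0.00000j   from Y*(Ω₁)=-0.25958 + 0.00000j, Y(Ω₂)=0.27244 + 0.00000j
  term(m=+1) = -0.03978 + 0.00285j   from Y*(Ω₁)=-0.09162 + 0.21599j, Y(Ω₂)=0.07741 + 0.15134j
  term(m=+2) = -0.06084 + 0.00877j   from Y*(Ω₁)=-0.15758 - 0.16302j, Y(Ω₂)=0.15868 - 0.21983j
  term(m=+3) = -0.06167 + 0.01345j   from Y*(Ω₁)=-0.29808 + 0.11466j, Y(Ω₂)=0.19534 + 0.03000j
  term(m=+4) = -0.01816 + 0.00535j   from Y*(Ω₁)=0.00243 - 0.07150j, Y(Ω₂)=-0.08332 - 0.25110j
  term(m=+5) = -0.10224 + 0.03825j   from Y*(Ω₁)=-0.37111 - 0.17254j, Y(Ω₂)=0.18713 - 0.19006j
  term(m=+6) = 0.08471 - 0.03881j   from Y*(Ω₁)=-0.28841 + 0.26041j, Y(Ω₂)=-0.22873 - 0.07196j
  term(m=+7) = 0.07247 - 0.03970j   from Y*(Ω₁)=0.05767 + 0.16662j, Y(Ω₂)=-0.07835 - 0.46205j
Accumulated sum -0.32174 + 0.00000j; after 4π/(2l+1) scaling, -0.26954 + 0.00000j ⇒ P_7 = -0.269537

-0.269537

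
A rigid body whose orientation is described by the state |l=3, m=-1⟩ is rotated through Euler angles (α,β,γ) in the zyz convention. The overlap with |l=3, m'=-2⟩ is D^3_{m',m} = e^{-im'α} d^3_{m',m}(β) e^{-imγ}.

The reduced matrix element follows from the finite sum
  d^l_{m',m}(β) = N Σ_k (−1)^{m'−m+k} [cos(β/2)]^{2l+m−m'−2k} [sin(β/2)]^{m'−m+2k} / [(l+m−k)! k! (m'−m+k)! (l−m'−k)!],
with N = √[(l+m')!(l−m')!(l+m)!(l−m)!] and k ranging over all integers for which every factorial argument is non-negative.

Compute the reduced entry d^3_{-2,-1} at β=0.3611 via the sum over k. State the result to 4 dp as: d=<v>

d^3_{-2,-1}(β=0.3611) via the finite sum:
Half-angle: c=0.983745, s=0.179571. N=√(1·120·2·24)=75.894664
Admissible k: 1..2 (factorial args all ≥0)
  k=1: (−1)^0·75.8947/(24)·0.9837^5·0.1796^1 = +0.523177
  k=2: (−1)^1·75.8947/(12)·0.9837^3·0.1796^3 = -0.034865
d^3_{-2,-1}(0.3611) = +0.523177 -0.034865 = +0.488312

d=0.4883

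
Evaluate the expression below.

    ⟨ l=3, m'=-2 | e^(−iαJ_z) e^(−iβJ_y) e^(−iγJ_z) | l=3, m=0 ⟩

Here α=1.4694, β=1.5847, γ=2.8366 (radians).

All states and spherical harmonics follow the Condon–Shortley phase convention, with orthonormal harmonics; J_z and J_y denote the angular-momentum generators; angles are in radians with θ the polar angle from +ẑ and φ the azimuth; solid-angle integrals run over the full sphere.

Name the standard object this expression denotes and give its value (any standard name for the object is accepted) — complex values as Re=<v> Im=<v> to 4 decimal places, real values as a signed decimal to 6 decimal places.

This is a Wigner D-matrix element — the rotation-matrix element ⟨l m'| R(α,β,γ) |l m⟩ in the angular-momentum basis.
Split into d^3_{-2,0}(β=1.5847) × two z-phases.
With c≡cos(β/2)=0.702174 and s≡sin(β/2)=0.712005, N=[1·120·6·6]^{1/2}=65.726707
k∈{2,3} keeps every argument non-negative
  k=2: (−1)^0·65.7267/(12)·0.7022^4·0.7120^2 = +0.675004
  k=3: (−1)^1·65.7267/(12)·0.7022^2·0.7120^4 = -0.694038
d^3_{-2,0}(1.5847) = +0.675004 -0.694038 = -0.019034
D = (-0.979508+0.201406i)·(-0.019034)·(+1.000000+0.000000i) = +0.018644-0.003834i

Wigner D-matrix element, Re=0.0186 Im=-0.0038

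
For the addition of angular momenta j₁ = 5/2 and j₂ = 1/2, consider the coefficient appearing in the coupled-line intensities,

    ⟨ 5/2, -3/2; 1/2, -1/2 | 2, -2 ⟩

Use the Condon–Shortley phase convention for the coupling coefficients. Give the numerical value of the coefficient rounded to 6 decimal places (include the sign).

+0.408248

triangle: 1!×4!×0!/6! = 24/720
(j±m)!: 1!×4!×0!×1!×0!×4! = 576
prefactor² = (2J+1)×Δ×N² = 96
  k=0: +1/(0!×1!×4!×0!×0!×0!) = 1/24
Σ = 1/24  ⇒  CG² = 96×(1/24)² = 1/6
CG = +√(1/6) = +0.408248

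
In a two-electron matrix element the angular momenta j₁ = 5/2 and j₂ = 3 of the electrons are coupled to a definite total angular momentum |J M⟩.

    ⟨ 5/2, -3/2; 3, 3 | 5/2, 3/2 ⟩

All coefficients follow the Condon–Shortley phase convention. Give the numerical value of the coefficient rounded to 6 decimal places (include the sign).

triangle: 3!·2!·3!/9! = 72/362880
(j±m)!: 1!·4!·6!·0!·4!·1! = 414720
prefactor² = (2J+1)·Δ·N² = 3456/7
  k=3: −1/(3!·0!·1!·3!·1!·0!) = -1/36
Σ = -1/36  ⇒  CG² = 3456/7·(-1/36)² = 8/21
CG = −√(8/21) = -0.617213

−√(8/21) ≈ -0.617213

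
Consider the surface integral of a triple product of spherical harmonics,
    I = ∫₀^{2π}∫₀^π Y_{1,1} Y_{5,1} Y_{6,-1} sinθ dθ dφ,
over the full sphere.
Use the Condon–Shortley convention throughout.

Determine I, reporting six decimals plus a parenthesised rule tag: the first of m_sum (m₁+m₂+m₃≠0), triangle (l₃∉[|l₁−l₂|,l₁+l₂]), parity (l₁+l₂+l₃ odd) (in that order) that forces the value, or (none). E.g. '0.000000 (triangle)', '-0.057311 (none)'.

1 + 1 − 1 = 1 ≠ 0: azimuthal integral kills it; I = 0

0.000000 (m_sum)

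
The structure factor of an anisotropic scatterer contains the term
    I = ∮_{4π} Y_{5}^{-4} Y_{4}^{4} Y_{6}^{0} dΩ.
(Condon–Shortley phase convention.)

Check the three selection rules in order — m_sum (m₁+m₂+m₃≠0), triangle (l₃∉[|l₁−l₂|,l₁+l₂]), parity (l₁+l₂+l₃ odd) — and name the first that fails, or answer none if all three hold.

azimuthal sum: -4 + 4 + 0 = 0  ✓
1 ≤ 6 ≤ 9 (triangle on l)  ✓
L = 5 + 4 + 6 = 15 (odd)  ✗

parity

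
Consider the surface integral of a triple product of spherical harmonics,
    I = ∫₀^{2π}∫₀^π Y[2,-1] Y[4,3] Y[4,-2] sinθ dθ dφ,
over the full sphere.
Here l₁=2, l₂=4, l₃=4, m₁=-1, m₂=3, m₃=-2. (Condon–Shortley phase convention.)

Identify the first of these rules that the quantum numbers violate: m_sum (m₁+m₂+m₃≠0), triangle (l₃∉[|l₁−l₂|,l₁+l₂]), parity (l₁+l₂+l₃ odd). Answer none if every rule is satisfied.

Σmᵢ = 0  ✓
l₃∈[|l₁−l₂|,l₁+l₂]=[2,6], have l₃=4  ✓
Σlᵢ = 10 ⇒ even  ✓

none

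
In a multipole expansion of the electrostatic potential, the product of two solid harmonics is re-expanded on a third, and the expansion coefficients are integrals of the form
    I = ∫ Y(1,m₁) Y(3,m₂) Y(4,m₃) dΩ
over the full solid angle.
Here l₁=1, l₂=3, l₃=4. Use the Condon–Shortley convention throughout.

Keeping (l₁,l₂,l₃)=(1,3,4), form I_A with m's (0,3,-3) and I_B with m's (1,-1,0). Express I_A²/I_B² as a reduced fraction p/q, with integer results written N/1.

7/6

Shared (l₁,l₂,l₃)=(1,3,4): N and (l;000)² cancel in I_A²/I_B².
A: Δ = 0!·2!·6!/9! = 1/252; Racah Σ t=0..0: t=0:+1/720 = 1/720; ⇒ 3j(1 3 4; 0 3 -3)² = 1/36, sgn -1
B: Δ = 0!·2!·6!/9! = 1/252; Racah Σ t=0..0: t=0:+1/96 = 1/96; ⇒ 3j(1 3 4; 1 -1 0)² = 1/42, sgn +1
I_A²/I_B² = (1/36)/(1/42) = 7/6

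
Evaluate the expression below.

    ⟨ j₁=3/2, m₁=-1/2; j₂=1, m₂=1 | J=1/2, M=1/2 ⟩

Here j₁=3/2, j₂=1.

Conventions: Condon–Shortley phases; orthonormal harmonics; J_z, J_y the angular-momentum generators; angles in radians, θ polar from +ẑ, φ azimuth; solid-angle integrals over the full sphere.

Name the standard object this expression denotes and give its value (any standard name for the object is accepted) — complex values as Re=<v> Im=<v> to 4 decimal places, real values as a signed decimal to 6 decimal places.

This is a Clebsch–Gordan (vector-coupling) coefficient.
√[2·2!1!0!/4! · 1!2!2!0!1!0!] = √(2/3)
  +(−1)^2/∏(2,0,0,0,1,0)! = 1/2  (running 1/2)
⟨..|..⟩ = √(2/3)·(1/2) = +0.408248

Clebsch–Gordan coefficient, +√(1/6) ≈ +0.408248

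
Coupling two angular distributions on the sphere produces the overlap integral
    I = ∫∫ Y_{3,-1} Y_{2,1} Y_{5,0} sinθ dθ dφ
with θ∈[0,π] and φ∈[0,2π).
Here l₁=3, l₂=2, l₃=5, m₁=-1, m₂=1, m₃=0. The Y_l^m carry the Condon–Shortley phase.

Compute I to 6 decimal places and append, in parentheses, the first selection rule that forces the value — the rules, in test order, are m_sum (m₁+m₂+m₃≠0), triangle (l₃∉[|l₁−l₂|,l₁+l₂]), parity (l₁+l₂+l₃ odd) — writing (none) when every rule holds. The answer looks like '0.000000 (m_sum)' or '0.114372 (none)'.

0.169433 (none)

Checks pass: Σm=0; 10 even; l₃=5∈[1,5].
(2·3+1)(2·2+1)(2·5+1) = 385
Δ: 0! 6! 4! / 11! → 1/2310
sum: t=0:+1/144 = 1/144
3j²(3 2 5; 0 0 0) = Δ·Π!·Σ² = 10/231  (sign -1)
sum: t=0:+1/288 = 1/288
3j²(3 2 5; -1 1 0) = Δ·Π!·Σ² = 5/231  (sign -1)
combine: 4πI² = 385·10/231·5/231 = 250/693
take √, sign +1: I = 0.16943318
No selection rule forces the value: the integral is nonzero (none).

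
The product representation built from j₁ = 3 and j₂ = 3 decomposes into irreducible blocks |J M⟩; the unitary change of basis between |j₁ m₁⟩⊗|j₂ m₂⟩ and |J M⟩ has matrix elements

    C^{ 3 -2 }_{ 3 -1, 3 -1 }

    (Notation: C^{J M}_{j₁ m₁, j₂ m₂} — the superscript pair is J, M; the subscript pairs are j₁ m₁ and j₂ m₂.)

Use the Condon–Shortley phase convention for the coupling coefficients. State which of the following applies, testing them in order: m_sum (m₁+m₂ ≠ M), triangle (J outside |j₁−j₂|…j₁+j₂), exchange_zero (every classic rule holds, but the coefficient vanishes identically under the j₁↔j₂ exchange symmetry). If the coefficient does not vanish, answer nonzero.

m-sum: m₁+m₂ = -1+(-1) = -2, M = -2  ✓
triangle: |j₁−j₂| = 0 ≤ J = 3 ≤ j₁+j₂ = 6  ✓
exchange: j₁=j₂ and m₁=m₂, and (−1)^(j₁+j₂−J) = (−1)^3 = −1 forces ⟨j₁m₁;j₂m₂|JM⟩ = −⟨j₂m₂;j₁m₁|JM⟩ = −⟨j₁m₁;j₂m₂|JM⟩ ⇒ the coefficient vanishes identically
Racah sum check: Σ_k collapses to 0 ⇒ CG = 0

exchange_zero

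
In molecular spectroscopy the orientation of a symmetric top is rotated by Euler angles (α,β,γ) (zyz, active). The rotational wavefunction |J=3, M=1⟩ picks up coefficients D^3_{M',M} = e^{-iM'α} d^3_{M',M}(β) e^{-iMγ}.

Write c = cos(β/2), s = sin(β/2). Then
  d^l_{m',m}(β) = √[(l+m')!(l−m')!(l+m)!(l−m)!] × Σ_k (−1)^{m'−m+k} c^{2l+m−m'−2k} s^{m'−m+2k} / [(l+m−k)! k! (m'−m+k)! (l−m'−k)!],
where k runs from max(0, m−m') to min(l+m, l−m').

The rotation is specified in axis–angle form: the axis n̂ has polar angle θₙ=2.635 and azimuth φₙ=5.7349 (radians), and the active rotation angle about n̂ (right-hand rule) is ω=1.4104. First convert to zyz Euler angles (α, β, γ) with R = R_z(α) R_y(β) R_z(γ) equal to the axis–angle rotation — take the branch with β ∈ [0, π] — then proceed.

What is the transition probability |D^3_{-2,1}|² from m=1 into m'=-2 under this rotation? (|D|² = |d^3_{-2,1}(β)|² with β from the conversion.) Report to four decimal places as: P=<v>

Axis–angle → zyz. n̂ = (sinθₙcosφₙ, sinθₙsinφₙ, cosθₙ) = (+0.414080, -0.252899, -0.874403), ω = 1.4104.
R = I cosω + sinω [n̂]ₓ + (1−cosω) n̂n̂ᵀ gives
  R = [+0.303787, +0.775184, -0.553898; -0.951174, +0.213452, -0.222947; -0.054594, +0.594582, +0.802179]
β = atan2(√(R₁₃²+R₂₃²), R₃₃) = 0.639861; α = atan2(R₂₃, R₁₃) mod 2π = 3.524257; γ = atan2(R₃₂, −R₃₁) mod 2π = 1.479234
D^3_{-2,1}(3.5243,0.6399,1.4792) = e^{-i·-2·3.5243}·d^3_{-2,1}(0.6399)·e^{-i·1·1.4792}. Compute d first:
c=cos(0.639861/2)=0.949257, s=sin(0.639861/2)=0.314500; N=√[1·120·24·2]=75.894664
k: max(0,(1)−(-2))=3 … min(3+(1),3−(-2))=4
  k=3: (−1)^0·75.8947/(12)·0.9493^3·0.3145^3 = +0.168285
  k=4: (−1)^1·75.8947/(24)·0.9493^1·0.3145^5 = -0.009236
d^3_{-2,1}(0.6399) = +0.168285 -0.009236 = +0.159049
|D^3_{-2,1}|² = |d^3_{-2,1}(β)|² = (+0.159049)² = 0.025297 (the z-rotation phases have unit modulus)

P=0.0253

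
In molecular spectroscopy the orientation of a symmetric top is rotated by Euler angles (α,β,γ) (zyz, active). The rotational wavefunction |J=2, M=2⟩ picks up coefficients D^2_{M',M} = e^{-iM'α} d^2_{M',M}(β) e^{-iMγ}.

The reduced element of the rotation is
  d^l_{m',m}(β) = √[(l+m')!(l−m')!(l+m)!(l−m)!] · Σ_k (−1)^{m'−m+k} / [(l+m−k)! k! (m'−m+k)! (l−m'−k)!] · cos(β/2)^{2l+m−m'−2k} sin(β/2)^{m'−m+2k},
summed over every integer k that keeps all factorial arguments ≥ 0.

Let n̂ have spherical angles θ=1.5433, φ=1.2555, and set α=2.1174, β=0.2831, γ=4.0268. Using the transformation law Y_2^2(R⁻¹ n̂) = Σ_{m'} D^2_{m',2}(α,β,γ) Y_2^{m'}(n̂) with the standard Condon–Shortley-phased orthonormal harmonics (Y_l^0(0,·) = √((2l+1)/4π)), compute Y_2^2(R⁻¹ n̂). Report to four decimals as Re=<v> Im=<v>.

Need the full column D^2_{m',2} for m'=−2..2 at α=2.1174, β=0.2831, γ=4.0268.
cos(β/2)=0.989999, sin(β/2)=0.141078
d^2_{-2,2}: single k=4 term ⇒ +0.000396;  D = -0.000309+0.000248i
d^2_{-1,2}: single k=3 term ⇒ +0.005560;  D = +0.005228+0.001891i
d^2_{0,2}: single k=2 term ⇒ +0.047782;  D = -0.009475-0.046833i
d^2_{1,2}: single k=1 term ⇒ +0.273774;  D = -0.201021+0.185857i
d^2_{2,2}: single k=0 term ⇒ +0.960590;  D = +0.923717+0.263591i
Y_2^{m'}(θ=1.5433,φ=1.2555) and Σ D·Y over m':
  (-0.0003+0.0002i)·(-0.3117-0.2276i)  (+0.0052+0.0019i)·(+0.0066-0.0202i)  (-0.0095-0.0468i)·(-0.3147+0.0000i)  (-0.2010+0.1859i)·(-0.0066-0.0202i)  (+0.9237+0.2636i)·(-0.3117+0.2276i)
Y_2^2(R⁻¹ n̂) = -0.339676+0.145520i

Re=-0.3397 Im=0.1455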